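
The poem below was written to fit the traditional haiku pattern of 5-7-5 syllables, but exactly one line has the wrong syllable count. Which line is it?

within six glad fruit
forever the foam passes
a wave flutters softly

Line 1: within(2) + six(1) + glad(1) + fruit(1) = 5 ✓
Line 2: forever(3) + the(1) + foam(1) + passes(2) = 7 ✓
Line 3: a(1) + wave(1) + flutters(2) + softly(2) = 6 (expected 5)

Line 3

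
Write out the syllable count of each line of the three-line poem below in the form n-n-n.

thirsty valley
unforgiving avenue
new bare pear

4-7-3

Line 1: thirsty(2) + valley(2) = 4
Line 2: unforgiving(4) + avenue(3) = 7
Line 3: new(1) + bare(1) + pear(1) = 3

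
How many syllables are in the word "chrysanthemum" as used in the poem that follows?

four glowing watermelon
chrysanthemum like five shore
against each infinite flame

4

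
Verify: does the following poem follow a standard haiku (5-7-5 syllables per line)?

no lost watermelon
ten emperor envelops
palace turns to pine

No

Line 1: no (1), lost (1), watermelon (4) → 6 (expected 5)
Line 2: ten (1), emperor (3), envelops (3) → 7 ✓
Line 3: palace (2), turns (1), to (1), pine (1) → 5 ✓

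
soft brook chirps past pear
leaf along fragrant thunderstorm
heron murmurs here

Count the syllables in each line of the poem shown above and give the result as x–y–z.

5–8–5

Line 1: "soft brook chirps past pear": 1+1+1+1+1 = 5
Line 2: "leaf along fragrant thunderstorm": 1+2+2+3 = 8
Line 3: "heron murmurs here": 2+2+1 = 5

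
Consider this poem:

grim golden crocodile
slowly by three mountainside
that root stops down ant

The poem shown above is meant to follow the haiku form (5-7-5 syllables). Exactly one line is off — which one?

Line 1: grim(1) + golden(2) + crocodile(3) = 6 (expected 5)
Line 2: slowly(2) + by(1) + three(1) + mountainside(3) = 7 ✓
Line 3: that(1) + root(1) + stops(1) + down(1) + ant(1) = 5 ✓

The first line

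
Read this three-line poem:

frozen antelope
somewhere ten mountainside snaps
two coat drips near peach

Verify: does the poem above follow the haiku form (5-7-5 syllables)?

Line 1: frozen(2) + antelope(3) = 5 ✓
Line 2: somewhere(2) + ten(1) + mountainside(3) + snaps(1) = 7 ✓
Line 3: two(1) + coat(1) + drips(1) + near(1) + peach(1) = 5 ✓

Yes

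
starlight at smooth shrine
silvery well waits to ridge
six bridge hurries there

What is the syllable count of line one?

Line one: "starlight at smooth shrine": 2+1+1+1 = 5

5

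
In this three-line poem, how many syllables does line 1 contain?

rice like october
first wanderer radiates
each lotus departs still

Line 1: rice (1), like (1), october (3) → 5

5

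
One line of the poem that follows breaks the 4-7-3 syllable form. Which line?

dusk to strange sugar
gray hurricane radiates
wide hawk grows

Line 1: dusk (1), to (1), strange (1), sugar (2) → 5 (expected 4)
Line 2: gray (1), hurricane (3), radiates (3) → 7 ✓
Line 3: wide (1), hawk (1), grows (1) → 3 ✓

Line 1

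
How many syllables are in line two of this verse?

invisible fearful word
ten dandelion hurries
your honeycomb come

7

Line two: ten (1), dandelion (4), hurries (2) → 7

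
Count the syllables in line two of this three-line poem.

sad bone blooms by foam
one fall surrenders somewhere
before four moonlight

Line two: "one fall surrenders somewhere": 1+1+3+2 = 7

7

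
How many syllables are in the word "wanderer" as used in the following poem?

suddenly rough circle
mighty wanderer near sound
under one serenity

3

"wanderer" has 3 syllables.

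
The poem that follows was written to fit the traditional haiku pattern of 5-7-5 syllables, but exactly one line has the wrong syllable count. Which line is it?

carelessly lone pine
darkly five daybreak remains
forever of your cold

Line 1: carelessly(3) + lone(1) + pine(1) = 5 ✓
Line 2: darkly(2) + five(1) + daybreak(2) + remains(2) = 7 ✓
Line 3: forever(3) + of(1) + your(1) + cold(1) = 6 (expected 5)

Line 3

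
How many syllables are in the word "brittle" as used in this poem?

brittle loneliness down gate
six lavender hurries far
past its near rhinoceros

2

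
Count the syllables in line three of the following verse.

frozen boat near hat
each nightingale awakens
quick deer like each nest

5

Line three: quick(1) + deer(1) + like(1) + each(1) + nest(1) = 5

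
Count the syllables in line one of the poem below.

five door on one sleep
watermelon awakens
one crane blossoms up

Line one: five (1), door (1), on (1), one (1), sleep (1) → 5

5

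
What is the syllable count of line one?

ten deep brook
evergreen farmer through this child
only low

3

Line one: ten (1), deep (1), brook (1) → 3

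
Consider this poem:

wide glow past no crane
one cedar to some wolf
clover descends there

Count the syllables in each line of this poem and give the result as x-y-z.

Line 1: wide (1), glow (1), past (1), no (1), crane (1) → 5
Line 2: one (1), cedar (2), to (1), some (1), wolf (1) → 6
Line 3: clover (2), descends (2), there (1) → 5

5-6-5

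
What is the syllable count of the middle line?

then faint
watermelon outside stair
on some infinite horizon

7

The middle line: watermelon (4), outside (2), stair (1) → 7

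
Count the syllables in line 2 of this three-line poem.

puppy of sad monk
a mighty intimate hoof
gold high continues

Line 2: "a mighty intimate hoof": 1+2+3+1 = 7

7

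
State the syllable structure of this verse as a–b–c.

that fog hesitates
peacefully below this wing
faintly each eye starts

Line 1: that (1), fog (1), hesitates (3) → 5
Line 2: peacefully (3), below (2), this (1), wing (1) → 7
Line 3: faintly (2), each (1), eye (1), starts (1) → 5

5–7–5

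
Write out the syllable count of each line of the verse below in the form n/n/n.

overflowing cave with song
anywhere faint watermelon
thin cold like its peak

7/8/5

Line 1: "overflowing cave with song": 4+1+1+1 = 7
Line 2: "anywhere faint watermelon": 3+1+4 = 8
Line 3: "thin cold like its peak": 1+1+1+1+1 = 5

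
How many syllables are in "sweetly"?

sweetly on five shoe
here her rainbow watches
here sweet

2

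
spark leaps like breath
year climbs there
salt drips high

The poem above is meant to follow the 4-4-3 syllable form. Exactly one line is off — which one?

Line 1: spark(1) + leaps(1) + like(1) + breath(1) = 4 ✓
Line 2: year(1) + climbs(1) + there(1) = 3 (expected 4)
Line 3: salt(1) + drips(1) + high(1) = 3 ✓

The second line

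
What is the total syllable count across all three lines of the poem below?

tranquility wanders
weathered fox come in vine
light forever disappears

19

Line 1: tranquility (4), wanders (2) → 6
Line 2: weathered (2), fox (1), come (1), in (1), vine (1) → 6
Line 3: light (1), forever (3), disappears (3) → 7
Total: 6 + 6 + 7 = 19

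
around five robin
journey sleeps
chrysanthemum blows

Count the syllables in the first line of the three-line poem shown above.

5

The first line: around(2) + five(1) + robin(2) = 5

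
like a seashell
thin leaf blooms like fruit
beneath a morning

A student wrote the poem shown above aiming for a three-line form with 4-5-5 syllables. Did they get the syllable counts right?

Yes

Line 1: "like a seashell": 1+1+2 = 4 ✓
Line 2: "thin leaf blooms like fruit": 1+1+1+1+1 = 5 ✓
Line 3: "beneath a morning": 2+1+2 = 5 ✓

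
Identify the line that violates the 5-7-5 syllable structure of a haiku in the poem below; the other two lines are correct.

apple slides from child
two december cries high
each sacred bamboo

Line 2

Line 1: "apple slides from child": 2+1+1+1 = 5 ✓
Line 2: "two december cries high": 1+3+1+1 = 6 (expected 7)
Line 3: "each sacred bamboo": 1+2+2 = 5 ✓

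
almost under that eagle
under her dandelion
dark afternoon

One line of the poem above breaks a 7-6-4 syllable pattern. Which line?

Line 1: "almost under that eagle": 2+2+1+2 = 7 ✓
Line 2: "under her dandelion": 2+1+4 = 7 (expected 6)
Line 3: "dark afternoon": 1+3 = 4 ✓

The second line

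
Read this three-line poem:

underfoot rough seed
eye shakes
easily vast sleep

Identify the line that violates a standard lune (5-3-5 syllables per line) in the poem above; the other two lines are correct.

Line 1: underfoot (3), rough (1), seed (1) → 5 ✓
Line 2: eye (1), shakes (1) → 2 (expected 3)
Line 3: easily (3), vast (1), sleep (1) → 5 ✓

The second line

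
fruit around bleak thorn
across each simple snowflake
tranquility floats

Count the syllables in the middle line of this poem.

The middle line: across(2) + each(1) + simple(2) + snowflake(2) = 7

7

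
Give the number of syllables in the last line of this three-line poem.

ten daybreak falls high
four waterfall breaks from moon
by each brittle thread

5

The last line: by(1) + each(1) + brittle(2) + thread(1) = 5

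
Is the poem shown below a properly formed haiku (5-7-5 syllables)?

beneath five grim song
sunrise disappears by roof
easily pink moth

Line 1: beneath (2), five (1), grim (1), song (1) → 5 ✓
Line 2: sunrise (2), disappears (3), by (1), roof (1) → 7 ✓
Line 3: easily (3), pink (1), moth (1) → 5 ✓

Yes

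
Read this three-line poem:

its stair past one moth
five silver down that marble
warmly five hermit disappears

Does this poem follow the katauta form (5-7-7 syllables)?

No

Line 1: "its stair past one moth": 1+1+1+1+1 = 5 ✓
Line 2: "five silver down that marble": 1+2+1+1+2 = 7 ✓
Line 3: "warmly five hermit disappears": 2+1+2+3 = 8 (expected 7)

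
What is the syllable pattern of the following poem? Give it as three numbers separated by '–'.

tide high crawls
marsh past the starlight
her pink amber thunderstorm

3–5–7

Line 1: tide (1), high (1), crawls (1) → 3
Line 2: marsh (1), past (1), the (1), starlight (2) → 5
Line 3: her (1), pink (1), amber (2), thunderstorm (3) → 7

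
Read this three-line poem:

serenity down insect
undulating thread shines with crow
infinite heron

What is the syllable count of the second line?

8

The second line: undulating (4), thread (1), shines (1), with (1), crow (1) → 8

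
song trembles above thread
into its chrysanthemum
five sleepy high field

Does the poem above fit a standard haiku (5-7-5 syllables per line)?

Line 1: song(1) + trembles(2) + above(2) + thread(1) = 6 (expected 5)
Line 2: into(2) + its(1) + chrysanthemum(4) = 7 ✓
Line 3: five(1) + sleepy(2) + high(1) + field(1) = 5 ✓

No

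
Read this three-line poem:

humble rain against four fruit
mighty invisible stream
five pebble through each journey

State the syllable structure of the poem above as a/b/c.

7/7/7

Line 1: "humble rain against four fruit": 2+1+2+1+1 = 7
Line 2: "mighty invisible stream": 2+4+1 = 7
Line 3: "five pebble through each journey": 1+2+1+1+2 = 7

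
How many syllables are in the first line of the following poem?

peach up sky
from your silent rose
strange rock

The first line: "peach up sky": 1+1+1 = 3

3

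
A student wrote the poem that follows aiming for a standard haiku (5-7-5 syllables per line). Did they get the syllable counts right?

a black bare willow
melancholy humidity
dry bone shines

No

Line 1: a(1) + black(1) + bare(1) + willow(2) = 5 ✓
Line 2: melancholy(4) + humidity(4) = 8 (expected 7)
Line 3: dry(1) + bone(1) + shines(1) = 3 (expected 5)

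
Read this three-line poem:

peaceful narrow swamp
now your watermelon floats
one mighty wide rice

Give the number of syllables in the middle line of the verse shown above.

The middle line: now(1) + your(1) + watermelon(4) + floats(1) = 7

7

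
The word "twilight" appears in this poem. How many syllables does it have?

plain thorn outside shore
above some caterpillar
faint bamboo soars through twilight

2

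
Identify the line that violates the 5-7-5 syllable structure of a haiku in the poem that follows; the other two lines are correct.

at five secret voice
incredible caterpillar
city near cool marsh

Line 1: at(1) + five(1) + secret(2) + voice(1) = 5 ✓
Line 2: incredible(4) + caterpillar(4) = 8 (expected 7)
Line 3: city(2) + near(1) + cool(1) + marsh(1) = 5 ✓

Line 2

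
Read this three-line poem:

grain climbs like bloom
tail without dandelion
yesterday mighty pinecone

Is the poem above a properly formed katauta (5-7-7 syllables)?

No

Line 1: "grain climbs like bloom": 1+1+1+1 = 4 (expected 5)
Line 2: "tail without dandelion": 1+2+4 = 7 ✓
Line 3: "yesterday mighty pinecone": 3+2+2 = 7 ✓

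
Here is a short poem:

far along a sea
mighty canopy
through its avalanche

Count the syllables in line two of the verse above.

5

Line two: mighty(2) + canopy(3) = 5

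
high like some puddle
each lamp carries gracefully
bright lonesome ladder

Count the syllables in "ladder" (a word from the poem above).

2

"ladder" has 2 syllables.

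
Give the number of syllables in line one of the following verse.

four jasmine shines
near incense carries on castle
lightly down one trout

4

Line one: four(1) + jasmine(2) + shines(1) = 4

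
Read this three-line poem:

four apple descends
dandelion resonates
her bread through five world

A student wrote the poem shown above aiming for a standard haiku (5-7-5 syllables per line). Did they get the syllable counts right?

Line 1: four(1) + apple(2) + descends(2) = 5 ✓
Line 2: dandelion(4) + resonates(3) = 7 ✓
Line 3: her(1) + bread(1) + through(1) + five(1) + world(1) = 5 ✓

Yes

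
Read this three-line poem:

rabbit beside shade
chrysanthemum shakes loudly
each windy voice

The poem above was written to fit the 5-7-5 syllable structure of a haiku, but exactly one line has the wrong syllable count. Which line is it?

Line 3

Line 1: rabbit(2) + beside(2) + shade(1) = 5 ✓
Line 2: chrysanthemum(4) + shakes(1) + loudly(2) = 7 ✓
Line 3: each(1) + windy(2) + voice(1) = 4 (expected 5)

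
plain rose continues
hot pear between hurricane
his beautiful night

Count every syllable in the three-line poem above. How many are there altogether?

Line 1: plain (1), rose (1), continues (3) → 5
Line 2: hot (1), pear (1), between (2), hurricane (3) → 7
Line 3: his (1), beautiful (3), night (1) → 5
Total: 5 + 7 + 5 = 17

17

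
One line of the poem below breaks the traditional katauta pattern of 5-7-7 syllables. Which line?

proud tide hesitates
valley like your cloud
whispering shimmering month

Line 2

Line 1: "proud tide hesitates": 1+1+3 = 5 ✓
Line 2: "valley like your cloud": 2+1+1+1 = 5 (expected 7)
Line 3: "whispering shimmering month": 3+3+1 = 7 ✓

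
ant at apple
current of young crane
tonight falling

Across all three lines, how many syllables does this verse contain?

Line 1: "ant at apple": 1+1+2 = 4
Line 2: "current of young crane": 2+1+1+1 = 5
Line 3: "tonight falling": 2+2 = 4
Total: 4 + 5 + 4 = 13

13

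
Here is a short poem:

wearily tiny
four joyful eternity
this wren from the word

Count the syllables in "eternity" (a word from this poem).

"eternity" has 4 syllables.

4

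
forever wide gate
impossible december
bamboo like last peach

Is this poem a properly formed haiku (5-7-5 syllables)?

Yes

Line 1: "forever wide gate": 3+1+1 = 5 ✓
Line 2: "impossible december": 4+3 = 7 ✓
Line 3: "bamboo like last peach": 2+1+1+1 = 5 ✓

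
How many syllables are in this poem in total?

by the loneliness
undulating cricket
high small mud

Line 1: "by the loneliness": 1+1+3 = 5
Line 2: "undulating cricket": 4+2 = 6
Line 3: "high small mud": 1+1+1 = 3
Total: 5 + 6 + 3 = 14

14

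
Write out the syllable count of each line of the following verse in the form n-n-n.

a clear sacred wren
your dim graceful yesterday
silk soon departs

5-7-4

Line 1: "a clear sacred wren": 1+1+2+1 = 5
Line 2: "your dim graceful yesterday": 1+1+2+3 = 7
Line 3: "silk soon departs": 1+1+2 = 4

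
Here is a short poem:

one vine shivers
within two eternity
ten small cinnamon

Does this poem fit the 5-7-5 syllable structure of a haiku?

No

Line 1: one (1), vine (1), shivers (2) → 4 (expected 5)
Line 2: within (2), two (1), eternity (4) → 7 ✓
Line 3: ten (1), small (1), cinnamon (3) → 5 ✓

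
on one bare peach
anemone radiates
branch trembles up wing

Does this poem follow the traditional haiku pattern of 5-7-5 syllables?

No

Line 1: on (1), one (1), bare (1), peach (1) → 4 (expected 5)
Line 2: anemone (4), radiates (3) → 7 ✓
Line 3: branch (1), trembles (2), up (1), wing (1) → 5 ✓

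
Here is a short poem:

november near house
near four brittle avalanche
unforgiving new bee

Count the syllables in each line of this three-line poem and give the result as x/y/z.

5/7/6

Line 1: november (3), near (1), house (1) → 5
Line 2: near (1), four (1), brittle (2), avalanche (3) → 7
Line 3: unforgiving (4), new (1), bee (1) → 6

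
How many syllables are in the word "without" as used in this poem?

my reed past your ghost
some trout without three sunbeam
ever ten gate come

"without" has 2 syllables.

2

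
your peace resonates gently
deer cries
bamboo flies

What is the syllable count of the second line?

The second line: deer (1), cries (1) → 2

2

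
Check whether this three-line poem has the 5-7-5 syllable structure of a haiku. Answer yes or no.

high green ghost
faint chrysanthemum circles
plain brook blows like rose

No

Line 1: high (1), green (1), ghost (1) → 3 (expected 5)
Line 2: faint (1), chrysanthemum (4), circles (2) → 7 ✓
Line 3: plain (1), brook (1), blows (1), like (1), rose (1) → 5 ✓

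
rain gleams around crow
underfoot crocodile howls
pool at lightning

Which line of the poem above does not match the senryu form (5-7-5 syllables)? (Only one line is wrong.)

Line 1: rain (1), gleams (1), around (2), crow (1) → 5 ✓
Line 2: underfoot (3), crocodile (3), howls (1) → 7 ✓
Line 3: pool (1), at (1), lightning (2) → 4 (expected 5)

The third line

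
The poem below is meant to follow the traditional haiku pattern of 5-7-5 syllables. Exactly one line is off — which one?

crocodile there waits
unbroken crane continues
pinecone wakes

Line 3

Line 1: crocodile (3), there (1), waits (1) → 5 ✓
Line 2: unbroken (3), crane (1), continues (3) → 7 ✓
Line 3: pinecone (2), wakes (1) → 3 (expected 5)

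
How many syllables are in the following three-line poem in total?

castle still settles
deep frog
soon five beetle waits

12

Line 1: "castle still settles": 2+1+2 = 5
Line 2: "deep frog": 1+1 = 2
Line 3: "soon five beetle waits": 1+1+2+1 = 5
Total: 5 + 2 + 5 = 12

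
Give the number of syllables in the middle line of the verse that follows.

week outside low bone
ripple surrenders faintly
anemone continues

7

The middle line: ripple(2) + surrenders(3) + faintly(2) = 7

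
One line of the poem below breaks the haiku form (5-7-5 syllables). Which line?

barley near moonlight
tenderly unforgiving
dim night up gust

Line 3

Line 1: barley(2) + near(1) + moonlight(2) = 5 ✓
Line 2: tenderly(3) + unforgiving(4) = 7 ✓
Line 3: dim(1) + night(1) + up(1) + gust(1) = 4 (expected 5)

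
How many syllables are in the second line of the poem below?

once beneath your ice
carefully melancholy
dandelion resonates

7

The second line: "carefully melancholy": 3+4 = 7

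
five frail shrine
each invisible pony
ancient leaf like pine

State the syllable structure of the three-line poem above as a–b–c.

3–7–5

Line 1: five(1) + frail(1) + shrine(1) = 3
Line 2: each(1) + invisible(4) + pony(2) = 7
Line 3: ancient(2) + leaf(1) + like(1) + pine(1) = 5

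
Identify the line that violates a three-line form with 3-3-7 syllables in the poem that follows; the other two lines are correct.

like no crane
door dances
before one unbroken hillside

Line 1: like (1), no (1), crane (1) → 3 ✓
Line 2: door (1), dances (2) → 3 ✓
Line 3: before (2), one (1), unbroken (3), hillside (2) → 8 (expected 7)

Line 3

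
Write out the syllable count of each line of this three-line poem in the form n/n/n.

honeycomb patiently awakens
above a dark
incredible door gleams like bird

9/4/8

Line 1: honeycomb(3) + patiently(3) + awakens(3) = 9
Line 2: above(2) + a(1) + dark(1) = 4
Line 3: incredible(4) + door(1) + gleams(1) + like(1) + bird(1) = 8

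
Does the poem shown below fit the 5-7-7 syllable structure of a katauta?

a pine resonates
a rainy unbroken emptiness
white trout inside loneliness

No

Line 1: "a pine resonates": 1+1+3 = 5 ✓
Line 2: "a rainy unbroken emptiness": 1+2+3+3 = 9 (expected 7)
Line 3: "white trout inside loneliness": 1+1+2+3 = 7 ✓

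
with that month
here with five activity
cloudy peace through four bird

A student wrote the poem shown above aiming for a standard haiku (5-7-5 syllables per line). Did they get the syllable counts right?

No

Line 1: "with that month": 1+1+1 = 3 (expected 5)
Line 2: "here with five activity": 1+1+1+4 = 7 ✓
Line 3: "cloudy peace through four bird": 2+1+1+1+1 = 6 (expected 5)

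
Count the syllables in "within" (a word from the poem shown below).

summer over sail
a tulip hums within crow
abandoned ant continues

2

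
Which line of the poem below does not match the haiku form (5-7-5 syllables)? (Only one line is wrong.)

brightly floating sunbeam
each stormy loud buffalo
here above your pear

Line 1

Line 1: brightly (2), floating (2), sunbeam (2) → 6 (expected 5)
Line 2: each (1), stormy (2), loud (1), buffalo (3) → 7 ✓
Line 3: here (1), above (2), your (1), pear (1) → 5 ✓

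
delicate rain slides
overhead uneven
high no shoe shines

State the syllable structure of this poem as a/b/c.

Line 1: "delicate rain slides": 3+1+1 = 5
Line 2: "overhead uneven": 3+3 = 6
Line 3: "high no shoe shines": 1+1+1+1 = 4

5/6/4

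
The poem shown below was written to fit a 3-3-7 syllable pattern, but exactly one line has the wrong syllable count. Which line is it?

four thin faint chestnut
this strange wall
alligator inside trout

The first line

Line 1: four(1) + thin(1) + faint(1) + chestnut(2) = 5 (expected 3)
Line 2: this(1) + strange(1) + wall(1) = 3 ✓
Line 3: alligator(4) + inside(2) + trout(1) = 7 ✓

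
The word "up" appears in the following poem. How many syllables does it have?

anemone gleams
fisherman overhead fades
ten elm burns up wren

"up" has 1 syllable.

1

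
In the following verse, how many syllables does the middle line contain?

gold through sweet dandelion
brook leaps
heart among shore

2

The middle line: brook(1) + leaps(1) = 2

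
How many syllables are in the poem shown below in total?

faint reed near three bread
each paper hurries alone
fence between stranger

17

Line 1: "faint reed near three bread": 1+1+1+1+1 = 5
Line 2: "each paper hurries alone": 1+2+2+2 = 7
Line 3: "fence between stranger": 1+2+2 = 5
Total: 5 + 7 + 5 = 17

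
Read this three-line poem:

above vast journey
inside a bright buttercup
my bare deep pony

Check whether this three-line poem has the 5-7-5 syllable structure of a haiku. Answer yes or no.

Line 1: above(2) + vast(1) + journey(2) = 5 ✓
Line 2: inside(2) + a(1) + bright(1) + buttercup(3) = 7 ✓
Line 3: my(1) + bare(1) + deep(1) + pony(2) = 5 ✓

Yes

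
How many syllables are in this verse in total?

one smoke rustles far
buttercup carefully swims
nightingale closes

17

Line 1: "one smoke rustles far": 1+1+2+1 = 5
Line 2: "buttercup carefully swims": 3+3+1 = 7
Line 3: "nightingale closes": 3+2 = 5
Total: 5 + 7 + 5 = 17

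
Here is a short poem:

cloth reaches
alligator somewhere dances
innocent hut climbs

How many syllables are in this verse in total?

Line 1: cloth(1) + reaches(2) = 3
Line 2: alligator(4) + somewhere(2) + dances(2) = 8
Line 3: innocent(3) + hut(1) + climbs(1) = 5
Total: 3 + 8 + 5 = 16

16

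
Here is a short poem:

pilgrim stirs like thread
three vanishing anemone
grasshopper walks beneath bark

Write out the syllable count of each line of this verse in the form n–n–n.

Line 1: pilgrim (2), stirs (1), like (1), thread (1) → 5
Line 2: three (1), vanishing (3), anemone (4) → 8
Line 3: grasshopper (3), walks (1), beneath (2), bark (1) → 7

5–8–7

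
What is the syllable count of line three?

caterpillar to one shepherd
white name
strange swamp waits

3

Line three: "strange swamp waits": 1+1+1 = 3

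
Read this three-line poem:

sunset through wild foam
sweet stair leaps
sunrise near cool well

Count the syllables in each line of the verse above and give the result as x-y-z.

Line 1: sunset(2) + through(1) + wild(1) + foam(1) = 5
Line 2: sweet(1) + stair(1) + leaps(1) = 3
Line 3: sunrise(2) + near(1) + cool(1) + well(1) = 5

5-3-5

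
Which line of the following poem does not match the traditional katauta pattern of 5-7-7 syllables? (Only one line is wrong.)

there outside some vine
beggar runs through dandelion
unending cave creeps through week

Line 2

Line 1: there (1), outside (2), some (1), vine (1) → 5 ✓
Line 2: beggar (2), runs (1), through (1), dandelion (4) → 8 (expected 7)
Line 3: unending (3), cave (1), creeps (1), through (1), week (1) → 7 ✓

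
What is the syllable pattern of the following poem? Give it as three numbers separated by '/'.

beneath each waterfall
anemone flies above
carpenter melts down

Line 1: beneath(2) + each(1) + waterfall(3) = 6
Line 2: anemone(4) + flies(1) + above(2) = 7
Line 3: carpenter(3) + melts(1) + down(1) = 5

6/7/5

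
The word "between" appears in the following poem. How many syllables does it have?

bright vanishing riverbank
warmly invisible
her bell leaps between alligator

2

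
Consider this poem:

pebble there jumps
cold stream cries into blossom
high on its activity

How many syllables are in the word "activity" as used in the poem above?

4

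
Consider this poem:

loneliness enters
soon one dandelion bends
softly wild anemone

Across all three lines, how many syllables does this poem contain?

Line 1: "loneliness enters": 3+2 = 5
Line 2: "soon one dandelion bends": 1+1+4+1 = 7
Line 3: "softly wild anemone": 2+1+4 = 7
Total: 5 + 7 + 7 = 19

19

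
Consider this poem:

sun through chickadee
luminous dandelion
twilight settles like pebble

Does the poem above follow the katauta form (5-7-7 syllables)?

Line 1: sun(1) + through(1) + chickadee(3) = 5 ✓
Line 2: luminous(3) + dandelion(4) = 7 ✓
Line 3: twilight(2) + settles(2) + like(1) + pebble(2) = 7 ✓

Yes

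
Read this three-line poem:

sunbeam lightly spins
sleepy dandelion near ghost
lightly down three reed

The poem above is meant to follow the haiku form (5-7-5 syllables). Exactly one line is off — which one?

Line 2

Line 1: sunbeam (2), lightly (2), spins (1) → 5 ✓
Line 2: sleepy (2), dandelion (4), near (1), ghost (1) → 8 (expected 7)
Line 3: lightly (2), down (1), three (1), reed (1) → 5 ✓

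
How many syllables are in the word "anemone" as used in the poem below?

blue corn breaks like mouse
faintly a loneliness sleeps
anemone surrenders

4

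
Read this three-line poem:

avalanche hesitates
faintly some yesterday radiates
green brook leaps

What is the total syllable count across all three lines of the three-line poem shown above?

18

Line 1: "avalanche hesitates": 3+3 = 6
Line 2: "faintly some yesterday radiates": 2+1+3+3 = 9
Line 3: "green brook leaps": 1+1+1 = 3
Total: 6 + 9 + 3 = 18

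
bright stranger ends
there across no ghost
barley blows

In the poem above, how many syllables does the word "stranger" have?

2

"stranger" has 2 syllables.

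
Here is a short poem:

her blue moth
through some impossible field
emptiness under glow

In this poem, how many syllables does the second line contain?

The second line: through (1), some (1), impossible (4), field (1) → 7

7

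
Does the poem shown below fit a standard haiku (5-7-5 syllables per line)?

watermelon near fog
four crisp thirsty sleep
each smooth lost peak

Line 1: watermelon(4) + near(1) + fog(1) = 6 (expected 5)
Line 2: four(1) + crisp(1) + thirsty(2) + sleep(1) = 5 (expected 7)
Line 3: each(1) + smooth(1) + lost(1) + peak(1) = 4 (expected 5)

No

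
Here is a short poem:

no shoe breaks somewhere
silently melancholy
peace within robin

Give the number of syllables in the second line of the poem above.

The second line: silently (3), melancholy (4) → 7

7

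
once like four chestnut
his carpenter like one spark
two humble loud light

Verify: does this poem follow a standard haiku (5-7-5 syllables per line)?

Line 1: once (1), like (1), four (1), chestnut (2) → 5 ✓
Line 2: his (1), carpenter (3), like (1), one (1), spark (1) → 7 ✓
Line 3: two (1), humble (2), loud (1), light (1) → 5 ✓

Yes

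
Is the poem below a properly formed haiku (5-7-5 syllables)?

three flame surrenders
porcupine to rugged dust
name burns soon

No

Line 1: three(1) + flame(1) + surrenders(3) = 5 ✓
Line 2: porcupine(3) + to(1) + rugged(2) + dust(1) = 7 ✓
Line 3: name(1) + burns(1) + soon(1) = 3 (expected 5)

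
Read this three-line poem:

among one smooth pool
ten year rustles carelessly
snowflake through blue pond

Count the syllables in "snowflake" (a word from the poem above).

"snowflake" has 2 syllables.

2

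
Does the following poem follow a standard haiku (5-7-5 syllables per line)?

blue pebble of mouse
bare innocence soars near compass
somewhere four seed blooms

No

Line 1: blue (1), pebble (2), of (1), mouse (1) → 5 ✓
Line 2: bare (1), innocence (3), soars (1), near (1), compass (2) → 8 (expected 7)
Line 3: somewhere (2), four (1), seed (1), blooms (1) → 5 ✓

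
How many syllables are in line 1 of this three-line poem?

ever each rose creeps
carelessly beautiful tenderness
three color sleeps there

Line 1: ever (2), each (1), rose (1), creeps (1) → 5

5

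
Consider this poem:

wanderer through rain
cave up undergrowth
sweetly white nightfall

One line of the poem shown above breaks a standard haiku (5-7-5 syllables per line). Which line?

The second line

Line 1: "wanderer through rain": 3+1+1 = 5 ✓
Line 2: "cave up undergrowth": 1+1+3 = 5 (expected 7)
Line 3: "sweetly white nightfall": 2+1+2 = 5 ✓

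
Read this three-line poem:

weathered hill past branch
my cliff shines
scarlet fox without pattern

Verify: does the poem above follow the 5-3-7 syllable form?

Line 1: "weathered hill past branch": 2+1+1+1 = 5 ✓
Line 2: "my cliff shines": 1+1+1 = 3 ✓
Line 3: "scarlet fox without pattern": 2+1+2+2 = 7 ✓

Yes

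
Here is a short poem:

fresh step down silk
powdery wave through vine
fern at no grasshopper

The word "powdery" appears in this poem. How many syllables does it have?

3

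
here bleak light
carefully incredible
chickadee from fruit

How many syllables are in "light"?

1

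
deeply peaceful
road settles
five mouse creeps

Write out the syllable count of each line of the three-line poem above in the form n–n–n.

4–3–3

Line 1: deeply (2), peaceful (2) → 4
Line 2: road (1), settles (2) → 3
Line 3: five (1), mouse (1), creeps (1) → 3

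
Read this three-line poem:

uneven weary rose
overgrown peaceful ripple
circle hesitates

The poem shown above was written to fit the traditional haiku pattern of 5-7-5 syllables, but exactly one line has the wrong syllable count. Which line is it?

Line 1: uneven(3) + weary(2) + rose(1) = 6 (expected 5)
Line 2: overgrown(3) + peaceful(2) + ripple(2) = 7 ✓
Line 3: circle(2) + hesitates(3) = 5 ✓

Line 1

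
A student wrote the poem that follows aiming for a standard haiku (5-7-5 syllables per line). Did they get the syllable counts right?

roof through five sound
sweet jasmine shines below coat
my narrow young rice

Line 1: roof(1) + through(1) + five(1) + sound(1) = 4 (expected 5)
Line 2: sweet(1) + jasmine(2) + shines(1) + below(2) + coat(1) = 7 ✓
Line 3: my(1) + narrow(2) + young(1) + rice(1) = 5 ✓

No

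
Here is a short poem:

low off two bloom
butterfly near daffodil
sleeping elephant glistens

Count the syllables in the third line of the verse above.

The third line: sleeping(2) + elephant(3) + glistens(2) = 7

7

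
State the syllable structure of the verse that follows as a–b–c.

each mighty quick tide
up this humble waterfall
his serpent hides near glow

Line 1: each (1), mighty (2), quick (1), tide (1) → 5
Line 2: up (1), this (1), humble (2), waterfall (3) → 7
Line 3: his (1), serpent (2), hides (1), near (1), glow (1) → 6

5–7–6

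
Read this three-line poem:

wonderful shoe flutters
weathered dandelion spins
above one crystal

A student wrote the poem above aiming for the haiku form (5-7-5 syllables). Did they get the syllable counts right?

No

Line 1: wonderful(3) + shoe(1) + flutters(2) = 6 (expected 5)
Line 2: weathered(2) + dandelion(4) + spins(1) = 7 ✓
Line 3: above(2) + one(1) + crystal(2) = 5 ✓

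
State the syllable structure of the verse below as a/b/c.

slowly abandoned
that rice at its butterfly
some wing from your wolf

Line 1: slowly (2), abandoned (3) → 5
Line 2: that (1), rice (1), at (1), its (1), butterfly (3) → 7
Line 3: some (1), wing (1), from (1), your (1), wolf (1) → 5

5/7/5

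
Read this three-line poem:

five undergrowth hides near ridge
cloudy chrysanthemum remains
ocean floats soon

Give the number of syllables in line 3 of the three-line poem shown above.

4

Line 3: ocean (2), floats (1), soon (1) → 4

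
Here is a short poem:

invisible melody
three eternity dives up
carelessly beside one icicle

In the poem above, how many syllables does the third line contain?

The third line: carelessly (3), beside (2), one (1), icicle (3) → 9

9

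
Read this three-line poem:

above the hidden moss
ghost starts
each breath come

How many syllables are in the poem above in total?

11

Line 1: above (2), the (1), hidden (2), moss (1) → 6
Line 2: ghost (1), starts (1) → 2
Line 3: each (1), breath (1), come (1) → 3
Total: 6 + 2 + 3 = 11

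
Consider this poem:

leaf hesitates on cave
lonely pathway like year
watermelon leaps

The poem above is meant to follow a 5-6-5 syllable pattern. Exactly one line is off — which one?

Line 1

Line 1: "leaf hesitates on cave": 1+3+1+1 = 6 (expected 5)
Line 2: "lonely pathway like year": 2+2+1+1 = 6 ✓
Line 3: "watermelon leaps": 4+1 = 5 ✓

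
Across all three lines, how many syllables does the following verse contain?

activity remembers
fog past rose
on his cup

Line 1: activity (4), remembers (3) → 7
Line 2: fog (1), past (1), rose (1) → 3
Line 3: on (1), his (1), cup (1) → 3
Total: 7 + 3 + 3 = 13

13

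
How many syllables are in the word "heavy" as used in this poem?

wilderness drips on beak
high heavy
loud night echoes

"heavy" has 2 syllables.

2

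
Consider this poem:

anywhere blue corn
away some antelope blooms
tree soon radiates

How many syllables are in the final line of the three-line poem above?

5

The final line: tree(1) + soon(1) + radiates(3) = 5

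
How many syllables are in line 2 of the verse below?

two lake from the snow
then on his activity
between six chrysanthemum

7

Line 2: then(1) + on(1) + his(1) + activity(4) = 7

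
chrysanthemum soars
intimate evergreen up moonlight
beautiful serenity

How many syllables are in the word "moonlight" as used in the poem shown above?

2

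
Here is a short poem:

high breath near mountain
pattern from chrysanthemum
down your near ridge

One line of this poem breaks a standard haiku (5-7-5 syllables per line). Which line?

Line 1: high (1), breath (1), near (1), mountain (2) → 5 ✓
Line 2: pattern (2), from (1), chrysanthemum (4) → 7 ✓
Line 3: down (1), your (1), near (1), ridge (1) → 4 (expected 5)

The third line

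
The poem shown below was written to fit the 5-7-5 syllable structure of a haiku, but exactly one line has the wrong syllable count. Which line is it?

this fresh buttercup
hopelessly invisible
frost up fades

The third line

Line 1: this(1) + fresh(1) + buttercup(3) = 5 ✓
Line 2: hopelessly(3) + invisible(4) = 7 ✓
Line 3: frost(1) + up(1) + fades(1) = 3 (expected 5)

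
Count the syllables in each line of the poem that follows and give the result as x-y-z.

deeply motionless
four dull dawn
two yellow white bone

5-3-5

Line 1: deeply(2) + motionless(3) = 5
Line 2: four(1) + dull(1) + dawn(1) = 3
Line 3: two(1) + yellow(2) + white(1) + bone(1) = 5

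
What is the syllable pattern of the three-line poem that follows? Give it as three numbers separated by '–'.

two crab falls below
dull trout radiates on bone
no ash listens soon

5–7–5

Line 1: two (1), crab (1), falls (1), below (2) → 5
Line 2: dull (1), trout (1), radiates (3), on (1), bone (1) → 7
Line 3: no (1), ash (1), listens (2), soon (1) → 5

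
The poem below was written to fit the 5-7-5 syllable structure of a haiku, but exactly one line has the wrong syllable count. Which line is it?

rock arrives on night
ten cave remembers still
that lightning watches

Line 1: rock (1), arrives (2), on (1), night (1) → 5 ✓
Line 2: ten (1), cave (1), remembers (3), still (1) → 6 (expected 7)
Line 3: that (1), lightning (2), watches (2) → 5 ✓

The second line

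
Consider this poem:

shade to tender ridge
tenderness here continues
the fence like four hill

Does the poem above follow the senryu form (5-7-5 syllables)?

Yes

Line 1: shade(1) + to(1) + tender(2) + ridge(1) = 5 ✓
Line 2: tenderness(3) + here(1) + continues(3) = 7 ✓
Line 3: the(1) + fence(1) + like(1) + four(1) + hill(1) = 5 ✓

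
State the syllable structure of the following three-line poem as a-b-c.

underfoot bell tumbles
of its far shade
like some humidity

Line 1: underfoot(3) + bell(1) + tumbles(2) = 6
Line 2: of(1) + its(1) + far(1) + shade(1) = 4
Line 3: like(1) + some(1) + humidity(4) = 6

6-4-6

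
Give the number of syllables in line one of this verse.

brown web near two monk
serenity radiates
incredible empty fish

Line one: "brown web near two monk": 1+1+1+1+1 = 5

5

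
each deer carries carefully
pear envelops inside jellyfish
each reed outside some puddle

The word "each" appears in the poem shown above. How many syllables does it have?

1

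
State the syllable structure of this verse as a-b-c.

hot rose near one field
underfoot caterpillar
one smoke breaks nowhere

5-7-5

Line 1: "hot rose near one field": 1+1+1+1+1 = 5
Line 2: "underfoot caterpillar": 3+4 = 7
Line 3: "one smoke breaks nowhere": 1+1+1+2 = 5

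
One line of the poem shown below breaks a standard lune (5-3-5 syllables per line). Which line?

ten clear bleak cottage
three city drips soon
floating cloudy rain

The second line

Line 1: ten(1) + clear(1) + bleak(1) + cottage(2) = 5 ✓
Line 2: three(1) + city(2) + drips(1) + soon(1) = 5 (expected 3)
Line 3: floating(2) + cloudy(2) + rain(1) = 5 ✓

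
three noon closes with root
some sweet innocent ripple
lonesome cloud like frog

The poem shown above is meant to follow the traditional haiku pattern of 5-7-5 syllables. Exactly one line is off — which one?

Line 1: three (1), noon (1), closes (2), with (1), root (1) → 6 (expected 5)
Line 2: some (1), sweet (1), innocent (3), ripple (2) → 7 ✓
Line 3: lonesome (2), cloud (1), like (1), frog (1) → 5 ✓

The first line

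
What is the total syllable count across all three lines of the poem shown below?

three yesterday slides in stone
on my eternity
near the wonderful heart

19

Line 1: three (1), yesterday (3), slides (1), in (1), stone (1) → 7
Line 2: on (1), my (1), eternity (4) → 6
Line 3: near (1), the (1), wonderful (3), heart (1) → 6
Total: 7 + 6 + 6 = 19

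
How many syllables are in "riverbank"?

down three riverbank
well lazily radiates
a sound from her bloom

"riverbank" has 3 syllables.

3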